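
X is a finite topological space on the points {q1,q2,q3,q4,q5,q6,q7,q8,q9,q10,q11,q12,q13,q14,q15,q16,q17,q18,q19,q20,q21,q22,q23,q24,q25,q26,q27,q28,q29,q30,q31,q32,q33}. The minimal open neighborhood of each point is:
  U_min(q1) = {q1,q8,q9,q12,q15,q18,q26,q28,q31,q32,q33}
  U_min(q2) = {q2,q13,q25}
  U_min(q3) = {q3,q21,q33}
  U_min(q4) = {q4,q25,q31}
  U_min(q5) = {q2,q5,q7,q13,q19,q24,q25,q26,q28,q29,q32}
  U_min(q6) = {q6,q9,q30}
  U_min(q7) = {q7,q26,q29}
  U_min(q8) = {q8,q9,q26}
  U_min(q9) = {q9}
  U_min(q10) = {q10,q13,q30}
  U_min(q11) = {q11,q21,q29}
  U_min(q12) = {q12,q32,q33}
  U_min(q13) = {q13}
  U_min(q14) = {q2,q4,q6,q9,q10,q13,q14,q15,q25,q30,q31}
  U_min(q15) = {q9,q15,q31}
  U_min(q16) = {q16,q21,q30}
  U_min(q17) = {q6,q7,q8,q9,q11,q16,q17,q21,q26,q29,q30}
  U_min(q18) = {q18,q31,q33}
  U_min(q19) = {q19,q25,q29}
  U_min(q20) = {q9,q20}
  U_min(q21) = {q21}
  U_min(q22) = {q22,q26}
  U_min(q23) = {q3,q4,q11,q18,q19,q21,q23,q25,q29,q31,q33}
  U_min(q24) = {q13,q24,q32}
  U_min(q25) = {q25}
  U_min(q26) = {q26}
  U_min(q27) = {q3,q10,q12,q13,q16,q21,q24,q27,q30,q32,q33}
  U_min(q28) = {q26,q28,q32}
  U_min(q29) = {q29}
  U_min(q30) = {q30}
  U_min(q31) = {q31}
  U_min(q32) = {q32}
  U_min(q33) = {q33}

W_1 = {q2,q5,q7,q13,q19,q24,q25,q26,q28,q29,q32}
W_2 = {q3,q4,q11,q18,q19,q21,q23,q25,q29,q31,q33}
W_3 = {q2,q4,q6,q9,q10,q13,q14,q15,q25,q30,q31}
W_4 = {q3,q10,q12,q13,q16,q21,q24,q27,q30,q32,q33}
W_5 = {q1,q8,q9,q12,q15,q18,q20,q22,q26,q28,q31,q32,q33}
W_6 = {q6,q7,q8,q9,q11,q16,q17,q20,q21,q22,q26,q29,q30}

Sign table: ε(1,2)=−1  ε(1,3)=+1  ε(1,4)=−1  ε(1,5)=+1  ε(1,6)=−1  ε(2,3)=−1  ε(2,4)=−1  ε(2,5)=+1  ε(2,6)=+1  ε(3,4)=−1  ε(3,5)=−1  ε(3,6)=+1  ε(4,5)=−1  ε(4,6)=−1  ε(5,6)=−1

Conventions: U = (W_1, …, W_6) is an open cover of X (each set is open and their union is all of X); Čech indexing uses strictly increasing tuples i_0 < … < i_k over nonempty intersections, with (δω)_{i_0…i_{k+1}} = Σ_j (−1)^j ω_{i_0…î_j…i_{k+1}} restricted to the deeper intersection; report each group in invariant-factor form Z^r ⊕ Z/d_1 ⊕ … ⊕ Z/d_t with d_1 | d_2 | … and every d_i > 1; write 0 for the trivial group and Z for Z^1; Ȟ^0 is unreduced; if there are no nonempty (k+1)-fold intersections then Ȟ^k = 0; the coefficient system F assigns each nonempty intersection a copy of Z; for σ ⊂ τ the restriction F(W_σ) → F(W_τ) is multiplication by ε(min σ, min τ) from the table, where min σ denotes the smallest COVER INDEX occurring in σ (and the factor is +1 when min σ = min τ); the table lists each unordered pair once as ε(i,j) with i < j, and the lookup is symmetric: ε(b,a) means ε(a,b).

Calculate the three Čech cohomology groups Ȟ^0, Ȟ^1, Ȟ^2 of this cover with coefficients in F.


Ȟ^0 ≅ 0, Ȟ^1 ≅ Z/2, Ȟ^2 ≅ Z

nerve simplices:
  W12={q19,q25,q29} W13={q2,q13,q25} W14={q13,q24,q32} W15={q26,q28,q32} W16={q7,q26,q29} W23={q4,q25,q31} W24={q3,q21,q33} W25={q18,q31,q33} W26={q11,q21,q29} W34={q10,q13,q30} W35={q9,q15,q31} W36={q6,q9,q30} W45={q12,q32,q33} W46={q16,q21,q30} W56={q8,q9,q20,q22,q26}
  W123={q25} W126={q29} W134={q13} W145={q32} W156={q26} W235={q31} W245={q33} W246={q21} W346={q30} W356={q9}
C dims 6,15,10; δ0: rk 6, SNF 1^5·2; δ1: rk 9, SNF 1^9
degree 0: 6−6−0 = 0 → Ȟ^0 ≅ 0
degree 1: 15−9−6 = 0 plus torsion [2] → Ȟ^1 ≅ Z/2
degree 2: 10−0−9 = 1 → Ȟ^2 ≅ Z


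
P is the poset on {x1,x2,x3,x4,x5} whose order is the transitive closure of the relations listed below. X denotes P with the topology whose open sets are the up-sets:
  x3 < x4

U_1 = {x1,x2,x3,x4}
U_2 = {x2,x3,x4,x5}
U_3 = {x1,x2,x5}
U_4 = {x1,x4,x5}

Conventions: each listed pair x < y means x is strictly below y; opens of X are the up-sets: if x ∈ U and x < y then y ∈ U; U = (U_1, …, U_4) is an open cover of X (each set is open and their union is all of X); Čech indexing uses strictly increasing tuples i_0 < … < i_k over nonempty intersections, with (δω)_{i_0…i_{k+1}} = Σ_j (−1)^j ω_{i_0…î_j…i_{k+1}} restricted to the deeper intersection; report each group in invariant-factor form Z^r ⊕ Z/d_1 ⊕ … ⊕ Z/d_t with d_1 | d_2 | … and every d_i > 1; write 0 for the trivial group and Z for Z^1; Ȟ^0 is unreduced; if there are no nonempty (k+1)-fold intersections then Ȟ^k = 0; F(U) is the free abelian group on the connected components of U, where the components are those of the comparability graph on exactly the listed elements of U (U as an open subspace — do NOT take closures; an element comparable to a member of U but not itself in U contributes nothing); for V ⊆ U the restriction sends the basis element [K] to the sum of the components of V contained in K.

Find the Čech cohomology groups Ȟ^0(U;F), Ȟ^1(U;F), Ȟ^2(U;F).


nerve of the cover:
  U12={x2,x3,x4} U13={x1,x2} U14={x1,x4} U23={x2,x5} U24={x4,x5} U34={x1,x5}
  U123={x2} U124={x4} U134={x1} U234={x5}
components per intersection:
  U1: {x1} {x2} {x3,x4}
  U2: {x2} {x3,x4} {x5}
  U3: {x1} {x2} {x5}
  U4: {x1} {x4} {x5}
  U12: {x2} {x3,x4}
  U13: {x1} {x2}
  U14: {x1} {x4}
  U23: {x2} {x5}
  U24: {x4} {x5}
  U34: {x1} {x5}
  U123: {x2}
  U124: {x4}
  U134: {x1}
  U234: {x5}
C dims 12,12,4; δ0: rk 8, SNF 1^8; δ1: rk 4, SNF 1^4
Ȟ^0 = (12 − 8) − 0 = 4, so Ȟ^0 ≅ Z^4
Ȟ^1 = (12 − 4) − 8 = 0, so Ȟ^1 ≅ 0
Ȟ^2 = (4 − 0) − 4 = 0, so Ȟ^2 ≅ 0

Ȟ^0 ≅ Z^4,  Ȟ^1 ≅ 0,  Ȟ^2 ≅ 0


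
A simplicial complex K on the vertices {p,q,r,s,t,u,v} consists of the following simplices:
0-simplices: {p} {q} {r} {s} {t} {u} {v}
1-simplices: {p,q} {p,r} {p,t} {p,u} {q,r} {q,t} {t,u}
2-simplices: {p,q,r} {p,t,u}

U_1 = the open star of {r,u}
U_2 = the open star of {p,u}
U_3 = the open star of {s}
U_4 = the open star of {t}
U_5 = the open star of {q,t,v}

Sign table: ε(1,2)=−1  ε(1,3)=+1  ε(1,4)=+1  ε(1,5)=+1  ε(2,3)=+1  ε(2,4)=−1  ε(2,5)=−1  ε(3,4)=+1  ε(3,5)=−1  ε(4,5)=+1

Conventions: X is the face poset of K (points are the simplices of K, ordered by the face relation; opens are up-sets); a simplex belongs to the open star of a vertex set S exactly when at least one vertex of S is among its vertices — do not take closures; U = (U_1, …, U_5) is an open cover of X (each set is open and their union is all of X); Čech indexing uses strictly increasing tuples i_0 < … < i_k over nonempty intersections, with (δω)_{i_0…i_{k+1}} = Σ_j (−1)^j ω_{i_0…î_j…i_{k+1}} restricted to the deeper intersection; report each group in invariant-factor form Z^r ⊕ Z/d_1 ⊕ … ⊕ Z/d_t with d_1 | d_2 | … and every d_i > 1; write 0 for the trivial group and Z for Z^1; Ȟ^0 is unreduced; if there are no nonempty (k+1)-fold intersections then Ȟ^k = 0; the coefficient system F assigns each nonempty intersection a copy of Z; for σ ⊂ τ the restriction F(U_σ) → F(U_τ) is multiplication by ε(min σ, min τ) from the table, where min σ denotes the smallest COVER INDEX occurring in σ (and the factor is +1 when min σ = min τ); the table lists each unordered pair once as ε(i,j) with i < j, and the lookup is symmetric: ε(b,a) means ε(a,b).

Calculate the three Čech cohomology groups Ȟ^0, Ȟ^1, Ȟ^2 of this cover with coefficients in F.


intersection data:
  U1={{r},{u},{p,r},{p,u},{q,r},{t,u},{p,q,r},{p,t,u}} U2={{p},{u},{p,q},{p,r},{p,t},{p,u},{t,u},{p,q,r},{p,t,u}} U3={{s}} U4={{t},{p,t},{q,t},{t,u},{p,t,u}} U5={{q},{t},{v},{p,q},{p,t},{q,r},{q,t},{t,u},{p,q,r},{p,t,u}}
  U12={{u},{p,r},{p,u},{t,u},{p,q,r},{p,t,u}} U14={{t,u},{p,t,u}} U15={{q,r},{t,u},{p,q,r},{p,t,u}} U24={{p,t},{t,u},{p,t,u}} U25={{p,q},{p,t},{t,u},{p,q,r},{p,t,u}} U45={{t},{p,t},{q,t},{t,u},{p,t,u}}
  U124={{t,u},{p,t,u}} U125={{t,u},{p,q,r},{p,t,u}} U145={{t,u},{p,t,u}} U245={{p,t},{t,u},{p,t,u}}
  U1245={{t,u},{p,t,u}}
C dims 5,6,4,1; δ0: rk 3, SNF 1^3; δ1: rk 3, SNF 1^3; δ2: rk 1, SNF 1^1
Ȟ^0 = (5 − 3) − 0 = 2, so Ȟ^0 ≅ Z^2
Ȟ^1 = (6 − 3) − 3 = 0, so Ȟ^1 ≅ 0
Ȟ^2 = (4 − 1) − 3 = 0, so Ȟ^2 ≅ 0

Ȟ^0(U;F) ≅ Z^2; Ȟ^1(U;F) ≅ 0; Ȟ^2(U;F) ≅ 0


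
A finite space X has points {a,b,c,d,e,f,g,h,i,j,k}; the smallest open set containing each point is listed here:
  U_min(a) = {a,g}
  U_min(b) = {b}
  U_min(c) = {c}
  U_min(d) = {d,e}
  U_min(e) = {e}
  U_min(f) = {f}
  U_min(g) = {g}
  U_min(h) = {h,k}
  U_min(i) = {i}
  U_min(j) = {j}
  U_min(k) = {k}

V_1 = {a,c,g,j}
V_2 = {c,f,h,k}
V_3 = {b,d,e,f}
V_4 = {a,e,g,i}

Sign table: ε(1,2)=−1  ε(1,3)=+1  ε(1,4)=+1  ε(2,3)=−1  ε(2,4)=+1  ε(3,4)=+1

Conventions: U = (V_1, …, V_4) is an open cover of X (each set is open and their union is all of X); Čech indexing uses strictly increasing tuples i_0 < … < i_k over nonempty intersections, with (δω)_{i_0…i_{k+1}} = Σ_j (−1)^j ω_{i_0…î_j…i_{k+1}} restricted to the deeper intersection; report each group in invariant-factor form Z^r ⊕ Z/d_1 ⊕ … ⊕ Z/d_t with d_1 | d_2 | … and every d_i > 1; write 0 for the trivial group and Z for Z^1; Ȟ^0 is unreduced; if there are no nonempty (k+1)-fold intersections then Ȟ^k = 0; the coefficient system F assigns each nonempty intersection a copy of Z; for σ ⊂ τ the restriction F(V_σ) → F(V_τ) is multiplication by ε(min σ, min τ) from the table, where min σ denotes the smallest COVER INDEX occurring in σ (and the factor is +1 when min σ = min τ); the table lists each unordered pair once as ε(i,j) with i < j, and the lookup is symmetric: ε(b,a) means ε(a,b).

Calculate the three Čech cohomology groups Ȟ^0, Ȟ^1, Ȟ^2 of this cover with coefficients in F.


nonempty intersections:
  V12={c} V14={a,g} V23={f} V34={e}
C dims 4,4; δ0: rk 3, SNF 1^3
Ȟ^0: (4−3)−0=1 ⇒ Z
Ȟ^1: (4−0)−3=1 ⇒ Z
Ȟ^2: (0−0)−0=0 ⇒ 0

Ȟ^0 ≅ Z, Ȟ^1 ≅ Z and Ȟ^2 ≅ 0


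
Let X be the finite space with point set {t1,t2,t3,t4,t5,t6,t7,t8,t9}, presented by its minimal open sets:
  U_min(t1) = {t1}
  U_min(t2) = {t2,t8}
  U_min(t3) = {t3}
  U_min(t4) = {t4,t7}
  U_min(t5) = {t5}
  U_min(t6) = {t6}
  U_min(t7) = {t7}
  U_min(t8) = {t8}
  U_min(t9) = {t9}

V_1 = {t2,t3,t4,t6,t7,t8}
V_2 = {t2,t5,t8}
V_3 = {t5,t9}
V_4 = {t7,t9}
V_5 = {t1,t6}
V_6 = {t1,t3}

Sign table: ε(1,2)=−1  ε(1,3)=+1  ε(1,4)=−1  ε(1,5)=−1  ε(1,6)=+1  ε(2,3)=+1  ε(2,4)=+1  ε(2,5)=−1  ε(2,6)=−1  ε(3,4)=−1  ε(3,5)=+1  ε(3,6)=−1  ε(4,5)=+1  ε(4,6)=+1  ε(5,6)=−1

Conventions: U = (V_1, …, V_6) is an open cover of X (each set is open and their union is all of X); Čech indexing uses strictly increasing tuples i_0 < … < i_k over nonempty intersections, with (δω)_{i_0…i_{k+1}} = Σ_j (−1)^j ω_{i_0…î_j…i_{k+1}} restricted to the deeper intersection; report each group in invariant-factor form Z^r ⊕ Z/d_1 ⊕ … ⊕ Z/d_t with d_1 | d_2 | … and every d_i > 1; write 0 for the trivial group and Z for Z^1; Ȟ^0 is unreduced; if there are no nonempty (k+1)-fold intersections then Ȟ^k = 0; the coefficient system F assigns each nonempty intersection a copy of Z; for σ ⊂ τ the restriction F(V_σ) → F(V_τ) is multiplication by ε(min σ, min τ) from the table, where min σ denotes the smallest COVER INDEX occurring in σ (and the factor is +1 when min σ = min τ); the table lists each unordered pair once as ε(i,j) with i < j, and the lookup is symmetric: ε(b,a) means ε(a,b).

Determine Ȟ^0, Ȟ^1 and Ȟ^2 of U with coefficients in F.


Ȟ^0 = 0; Ȟ^1 = Z ⊕ Z/2; Ȟ^2 = 0

nonempty intersections:
  V12={t2,t8} V14={t7} V15={t6} V16={t3} V23={t5} V34={t9} V56={t1}
C dims 6,7; δ0: rk 6, SNF 1^5·2
Ȟ^0: (6−6)−0=0 ⇒ 0
Ȟ^1: (7−0)−6=1 plus torsion [2] ⇒ Z ⊕ Z/2
Ȟ^2: (0−0)−0=0 ⇒ 0


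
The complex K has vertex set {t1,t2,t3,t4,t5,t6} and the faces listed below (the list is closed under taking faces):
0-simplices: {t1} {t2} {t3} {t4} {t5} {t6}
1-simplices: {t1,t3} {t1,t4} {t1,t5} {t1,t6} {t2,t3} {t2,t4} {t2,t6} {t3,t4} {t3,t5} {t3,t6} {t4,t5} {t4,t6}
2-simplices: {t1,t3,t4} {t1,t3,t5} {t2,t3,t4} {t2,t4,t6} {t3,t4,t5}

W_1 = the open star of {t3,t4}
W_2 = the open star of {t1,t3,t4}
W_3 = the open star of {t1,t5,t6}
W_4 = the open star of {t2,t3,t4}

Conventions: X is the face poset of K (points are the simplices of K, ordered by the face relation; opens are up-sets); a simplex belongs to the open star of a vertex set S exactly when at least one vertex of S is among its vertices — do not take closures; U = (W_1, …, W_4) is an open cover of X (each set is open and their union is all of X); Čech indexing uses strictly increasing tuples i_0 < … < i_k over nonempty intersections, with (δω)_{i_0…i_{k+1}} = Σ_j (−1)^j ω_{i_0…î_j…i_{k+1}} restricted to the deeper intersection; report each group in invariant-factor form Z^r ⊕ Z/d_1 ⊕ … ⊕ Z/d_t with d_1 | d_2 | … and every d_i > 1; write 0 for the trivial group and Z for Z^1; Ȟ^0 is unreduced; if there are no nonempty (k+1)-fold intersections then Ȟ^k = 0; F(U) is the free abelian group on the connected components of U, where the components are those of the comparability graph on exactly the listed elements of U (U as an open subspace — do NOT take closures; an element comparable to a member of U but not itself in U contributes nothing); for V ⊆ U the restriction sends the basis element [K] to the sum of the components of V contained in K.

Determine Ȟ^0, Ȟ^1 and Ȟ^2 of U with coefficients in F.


nonempty overlaps:
  W1={{t3},{t4},{t1,t3},{t1,t4},{t2,t3},{t2,t4},{t3,t4},{t3,t5},{t3,t6},{t4,t5},{t4,t6},{t1,t3,t4},{t1,t3,t5},{t2,t3,t4},{t2,t4,t6},{t3,t4,t5}} W2={{t1},{t3},{t4},{t1,t3},{t1,t4},{t1,t5},{t1,t6},{t2,t3},{t2,t4},{t3,t4},{t3,t5},{t3,t6},{t4,t5},{t4,t6},{t1,t3,t4},{t1,t3,t5},{t2,t3,t4},{t2,t4,t6},{t3,t4,t5}} W3={{t1},{t5},{t6},{t1,t3},{t1,t4},{t1,t5},{t1,t6},{t2,t6},{t3,t5},{t3,t6},{t4,t5},{t4,t6},{t1,t3,t4},{t1,t3,t5},{t2,t4,t6},{t3,t4,t5}} W4={{t2},{t3},{t4},{t1,t3},{t1,t4},{t2,t3},{t2,t4},{t2,t6},{t3,t4},{t3,t5},{t3,t6},{t4,t5},{t4,t6},{t1,t3,t4},{t1,t3,t5},{t2,t3,t4},{t2,t4,t6},{t3,t4,t5}}
  W12={{t3},{t4},{t1,t3},{t1,t4},{t2,t3},{t2,t4},{t3,t4},{t3,t5},{t3,t6},{t4,t5},{t4,t6},{t1,t3,t4},{t1,t3,t5},{t2,t3,t4},{t2,t4,t6},{t3,t4,t5}} W13={{t1,t3},{t1,t4},{t3,t5},{t3,t6},{t4,t5},{t4,t6},{t1,t3,t4},{t1,t3,t5},{t2,t4,t6},{t3,t4,t5}} W14={{t3},{t4},{t1,t3},{t1,t4},{t2,t3},{t2,t4},{t3,t4},{t3,t5},{t3,t6},{t4,t5},{t4,t6},{t1,t3,t4},{t1,t3,t5},{t2,t3,t4},{t2,t4,t6},{t3,t4,t5}} W23={{t1},{t1,t3},{t1,t4},{t1,t5},{t1,t6},{t3,t5},{t3,t6},{t4,t5},{t4,t6},{t1,t3,t4},{t1,t3,t5},{t2,t4,t6},{t3,t4,t5}} W24={{t3},{t4},{t1,t3},{t1,t4},{t2,t3},{t2,t4},{t3,t4},{t3,t5},{t3,t6},{t4,t5},{t4,t6},{t1,t3,t4},{t1,t3,t5},{t2,t3,t4},{t2,t4,t6},{t3,t4,t5}} W34={{t1,t3},{t1,t4},{t2,t6},{t3,t5},{t3,t6},{t4,t5},{t4,t6},{t1,t3,t4},{t1,t3,t5},{t2,t4,t6},{t3,t4,t5}}
  W123={{t1,t3},{t1,t4},{t3,t5},{t3,t6},{t4,t5},{t4,t6},{t1,t3,t4},{t1,t3,t5},{t2,t4,t6},{t3,t4,t5}} W124={{t3},{t4},{t1,t3},{t1,t4},{t2,t3},{t2,t4},{t3,t4},{t3,t5},{t3,t6},{t4,t5},{t4,t6},{t1,t3,t4},{t1,t3,t5},{t2,t3,t4},{t2,t4,t6},{t3,t4,t5}} W134={{t1,t3},{t1,t4},{t3,t5},{t3,t6},{t4,t5},{t4,t6},{t1,t3,t4},{t1,t3,t5},{t2,t4,t6},{t3,t4,t5}} W234={{t1,t3},{t1,t4},{t3,t5},{t3,t6},{t4,t5},{t4,t6},{t1,t3,t4},{t1,t3,t5},{t2,t4,t6},{t3,t4,t5}}
  W1234={{t1,t3},{t1,t4},{t3,t5},{t3,t6},{t4,t5},{t4,t6},{t1,t3,t4},{t1,t3,t5},{t2,t4,t6},{t3,t4,t5}}
components per intersection:
  W1: {{t3},{t4},{t1,t3},{t1,t4},{t2,t3},{t2,t4},{t3,t4},{t3,t5},{t3,t6},{t4,t5},{t4,t6},{t1,t3,t4},{t1,t3,t5},{t2,t3,t4},{t2,t4,t6},{t3,t4,t5}}
  W2: {{t1},{t3},{t4},{t1,t3},{t1,t4},{t1,t5},{t1,t6},{t2,t3},{t2,t4},{t3,t4},{t3,t5},{t3,t6},{t4,t5},{t4,t6},{t1,t3,t4},{t1,t3,t5},{t2,t3,t4},{t2,t4,t6},{t3,t4,t5}}
  W3: {{t1},{t5},{t6},{t1,t3},{t1,t4},{t1,t5},{t1,t6},{t2,t6},{t3,t5},{t3,t6},{t4,t5},{t4,t6},{t1,t3,t4},{t1,t3,t5},{t2,t4,t6},{t3,t4,t5}}
  W4: {{t2},{t3},{t4},{t1,t3},{t1,t4},{t2,t3},{t2,t4},{t2,t6},{t3,t4},{t3,t5},{t3,t6},{t4,t5},{t4,t6},{t1,t3,t4},{t1,t3,t5},{t2,t3,t4},{t2,t4,t6},{t3,t4,t5}}
  W12: {{t3},{t4},{t1,t3},{t1,t4},{t2,t3},{t2,t4},{t3,t4},{t3,t5},{t3,t6},{t4,t5},{t4,t6},{t1,t3,t4},{t1,t3,t5},{t2,t3,t4},{t2,t4,t6},{t3,t4,t5}}
  W13: {{t1,t3},{t1,t4},{t3,t5},{t4,t5},{t1,t3,t4},{t1,t3,t5},{t3,t4,t5}} {{t3,t6}} {{t4,t6},{t2,t4,t6}}
  W14: {{t3},{t4},{t1,t3},{t1,t4},{t2,t3},{t2,t4},{t3,t4},{t3,t5},{t3,t6},{t4,t5},{t4,t6},{t1,t3,t4},{t1,t3,t5},{t2,t3,t4},{t2,t4,t6},{t3,t4,t5}}
  W23: {{t1},{t1,t3},{t1,t4},{t1,t5},{t1,t6},{t3,t5},{t4,t5},{t1,t3,t4},{t1,t3,t5},{t3,t4,t5}} {{t3,t6}} {{t4,t6},{t2,t4,t6}}
  W24: {{t3},{t4},{t1,t3},{t1,t4},{t2,t3},{t2,t4},{t3,t4},{t3,t5},{t3,t6},{t4,t5},{t4,t6},{t1,t3,t4},{t1,t3,t5},{t2,t3,t4},{t2,t4,t6},{t3,t4,t5}}
  W34: {{t1,t3},{t1,t4},{t3,t5},{t4,t5},{t1,t3,t4},{t1,t3,t5},{t3,t4,t5}} {{t2,t6},{t4,t6},{t2,t4,t6}} {{t3,t6}}
  W123: {{t1,t3},{t1,t4},{t3,t5},{t4,t5},{t1,t3,t4},{t1,t3,t5},{t3,t4,t5}} {{t3,t6}} {{t4,t6},{t2,t4,t6}}
  W124: {{t3},{t4},{t1,t3},{t1,t4},{t2,t3},{t2,t4},{t3,t4},{t3,t5},{t3,t6},{t4,t5},{t4,t6},{t1,t3,t4},{t1,t3,t5},{t2,t3,t4},{t2,t4,t6},{t3,t4,t5}}
  W134: {{t1,t3},{t1,t4},{t3,t5},{t4,t5},{t1,t3,t4},{t1,t3,t5},{t3,t4,t5}} {{t3,t6}} {{t4,t6},{t2,t4,t6}}
  W234: {{t1,t3},{t1,t4},{t3,t5},{t4,t5},{t1,t3,t4},{t1,t3,t5},{t3,t4,t5}} {{t3,t6}} {{t4,t6},{t2,t4,t6}}
  W1234: {{t1,t3},{t1,t4},{t3,t5},{t4,t5},{t1,t3,t4},{t1,t3,t5},{t3,t4,t5}} {{t3,t6}} {{t4,t6},{t2,t4,t6}}
C dims 4,12,10,3; δ0: rk 3, SNF 1^3; δ1: rk 7, SNF 1^7; δ2: rk 3, SNF 1^3
degree 0: 4−3−0 = 1 → Ȟ^0 ≅ Z
degree 1: 12−7−3 = 2 → Ȟ^1 ≅ Z^2
degree 2: 10−3−7 = 0 → Ȟ^2 ≅ 0

Ȟ^0 ≅ Z,  Ȟ^1 ≅ Z^2,  Ȟ^2 ≅ 0


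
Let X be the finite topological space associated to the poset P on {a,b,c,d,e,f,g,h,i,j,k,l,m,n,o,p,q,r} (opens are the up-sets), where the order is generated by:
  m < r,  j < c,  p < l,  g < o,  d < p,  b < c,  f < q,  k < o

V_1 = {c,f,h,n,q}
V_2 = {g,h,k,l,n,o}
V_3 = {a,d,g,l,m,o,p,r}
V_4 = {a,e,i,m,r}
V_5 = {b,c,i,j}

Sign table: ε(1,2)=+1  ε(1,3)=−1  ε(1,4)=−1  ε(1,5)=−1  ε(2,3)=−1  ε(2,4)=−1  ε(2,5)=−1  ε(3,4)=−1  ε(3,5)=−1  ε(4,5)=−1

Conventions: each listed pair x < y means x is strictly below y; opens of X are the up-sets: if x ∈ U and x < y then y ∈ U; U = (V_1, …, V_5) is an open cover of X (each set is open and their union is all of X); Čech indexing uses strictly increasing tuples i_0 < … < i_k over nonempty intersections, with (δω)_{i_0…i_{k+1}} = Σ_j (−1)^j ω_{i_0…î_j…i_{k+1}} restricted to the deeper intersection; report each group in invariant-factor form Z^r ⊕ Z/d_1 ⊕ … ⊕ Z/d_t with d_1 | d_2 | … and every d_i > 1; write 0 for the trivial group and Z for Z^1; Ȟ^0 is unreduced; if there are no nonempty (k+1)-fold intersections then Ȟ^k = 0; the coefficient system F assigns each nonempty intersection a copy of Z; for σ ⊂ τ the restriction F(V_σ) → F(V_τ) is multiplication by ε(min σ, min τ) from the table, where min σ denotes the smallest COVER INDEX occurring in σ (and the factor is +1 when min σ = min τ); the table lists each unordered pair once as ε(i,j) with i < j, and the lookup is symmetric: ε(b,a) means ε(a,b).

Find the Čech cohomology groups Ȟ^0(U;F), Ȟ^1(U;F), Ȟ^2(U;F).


nerve of the cover:
  V12={h,n} V15={c} V23={g,l,o} V34={a,m,r} V45={i}
C dims 5,5; δ0: rk 4, SNF 1^4
Ȟ^0 = (5 − 4) − 0 = 1, so Ȟ^0 ≅ Z
Ȟ^1 = (5 − 0) − 4 = 1, so Ȟ^1 ≅ Z
Ȟ^2 = (0 − 0) − 0 = 0, so Ȟ^2 ≅ 0

Ȟ^0 ≅ Z, Ȟ^1 ≅ Z and Ȟ^2 ≅ 0


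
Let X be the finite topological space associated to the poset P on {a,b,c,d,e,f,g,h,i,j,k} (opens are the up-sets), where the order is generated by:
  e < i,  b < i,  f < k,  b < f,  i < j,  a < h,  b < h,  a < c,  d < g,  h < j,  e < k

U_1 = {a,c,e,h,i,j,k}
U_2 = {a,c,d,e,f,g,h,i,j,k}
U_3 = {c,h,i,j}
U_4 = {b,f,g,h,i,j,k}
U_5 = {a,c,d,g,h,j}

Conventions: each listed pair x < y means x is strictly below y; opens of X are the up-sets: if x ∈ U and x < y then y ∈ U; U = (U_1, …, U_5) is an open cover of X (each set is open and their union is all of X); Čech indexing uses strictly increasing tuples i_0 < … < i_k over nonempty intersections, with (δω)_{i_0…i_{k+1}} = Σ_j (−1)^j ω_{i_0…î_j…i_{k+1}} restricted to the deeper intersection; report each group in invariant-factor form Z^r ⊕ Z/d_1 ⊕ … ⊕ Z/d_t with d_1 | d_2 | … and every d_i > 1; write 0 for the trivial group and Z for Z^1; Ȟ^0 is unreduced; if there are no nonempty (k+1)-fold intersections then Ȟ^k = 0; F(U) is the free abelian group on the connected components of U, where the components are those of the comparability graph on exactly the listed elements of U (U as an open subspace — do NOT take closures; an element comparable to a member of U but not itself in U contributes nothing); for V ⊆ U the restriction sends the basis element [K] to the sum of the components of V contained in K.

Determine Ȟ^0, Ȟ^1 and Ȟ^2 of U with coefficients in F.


cover nerve:
  U12={a,c,e,h,i,j,k} U13={c,h,i,j} U14={h,i,j,k} U15={a,c,h,j} U23={c,h,i,j} U24={f,g,h,i,j,k} U25={a,c,d,g,h,j} U34={h,i,j} U35={c,h,j} U45={g,h,j}
  U123={c,h,i,j} U124={h,i,j,k} U125={a,c,h,j} U134={h,i,j} U135={c,h,j} U145={h,j} U234={h,i,j} U235={c,h,j} U245={g,h,j} U345={h,j}
  U1234={h,i,j} U1235={c,h,j} U1245={h,j} U1345={h,j} U2345={h,j}
  U12345={h,j}
components per intersection:
  U1: {a,c,e,h,i,j,k}
  U2: {a,c,e,f,h,i,j,k} {d,g}
  U3: {c} {h,i,j}
  U4: {b,f,h,i,j,k} {g}
  U5: {a,c,h,j} {d,g}
  U12: {a,c,e,h,i,j,k}
  U13: {c} {h,i,j}
  U14: {h,i,j} {k}
  U15: {a,c,h,j}
  U23: {c} {h,i,j}
  U24: {f,k} {g} {h,i,j}
  U25: {a,c,h,j} {d,g}
  U34: {h,i,j}
  U35: {c} {h,j}
  U45: {g} {h,j}
  U123: {c} {h,i,j}
  U124: {h,i,j} {k}
  U125: {a,c,h,j}
  U134: {h,i,j}
  U135: {c} {h,j}
  U145: {h,j}
  U234: {h,i,j}
  U235: {c} {h,j}
  U245: {g} {h,j}
  U345: {h,j}
  U1234: {h,i,j}
  U1235: {c} {h,j}
  U1245: {h,j}
  U1345: {h,j}
  U2345: {h,j}
  U12345: {h,j}
C dims 9,18,15,6; δ0: rk 7, SNF 1^7; δ1: rk 10, SNF 1^10; δ2: rk 5, SNF 1^5
Ȟ^0: (9−7)−0=2 ⇒ Z^2
Ȟ^1: (18−10)−7=1 ⇒ Z
Ȟ^2: (15−5)−10=0 ⇒ 0

Ȟ^0 = Z^2; Ȟ^1 = Z; Ȟ^2 = 0


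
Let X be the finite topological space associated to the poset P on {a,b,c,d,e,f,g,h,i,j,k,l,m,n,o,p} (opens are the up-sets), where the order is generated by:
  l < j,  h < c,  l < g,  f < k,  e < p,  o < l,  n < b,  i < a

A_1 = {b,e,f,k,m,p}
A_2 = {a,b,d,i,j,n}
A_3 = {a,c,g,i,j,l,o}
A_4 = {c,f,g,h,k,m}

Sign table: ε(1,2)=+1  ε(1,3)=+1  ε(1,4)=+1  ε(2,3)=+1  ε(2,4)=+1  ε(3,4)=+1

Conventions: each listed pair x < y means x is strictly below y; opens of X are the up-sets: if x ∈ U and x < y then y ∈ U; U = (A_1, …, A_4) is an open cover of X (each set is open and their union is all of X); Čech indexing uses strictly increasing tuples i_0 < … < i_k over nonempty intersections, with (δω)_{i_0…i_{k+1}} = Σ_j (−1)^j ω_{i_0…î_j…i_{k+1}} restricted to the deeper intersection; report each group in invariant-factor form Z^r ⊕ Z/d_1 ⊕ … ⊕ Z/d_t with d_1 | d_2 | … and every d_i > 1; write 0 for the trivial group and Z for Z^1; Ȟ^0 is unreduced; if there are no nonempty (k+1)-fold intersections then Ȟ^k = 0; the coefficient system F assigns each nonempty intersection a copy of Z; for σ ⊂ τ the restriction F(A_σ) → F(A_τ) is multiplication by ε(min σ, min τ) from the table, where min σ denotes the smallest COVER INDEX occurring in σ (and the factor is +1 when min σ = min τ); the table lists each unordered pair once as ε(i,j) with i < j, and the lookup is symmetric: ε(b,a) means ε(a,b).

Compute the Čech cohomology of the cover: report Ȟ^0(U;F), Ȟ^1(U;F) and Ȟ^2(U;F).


Ȟ^0 = Z,  Ȟ^1 = Z,  Ȟ^2 = 0

nonempty intersections:
  A12={b} A14={f,k,m} A23={a,i,j} A34={c,g}
C dims 4,4; δ0: rk 3, SNF 1^3
Ȟ^0: (4−3)−0=1 ⇒ Z
Ȟ^1: (4−0)−3=1 ⇒ Z
Ȟ^2: (0−0)−0=0 ⇒ 0


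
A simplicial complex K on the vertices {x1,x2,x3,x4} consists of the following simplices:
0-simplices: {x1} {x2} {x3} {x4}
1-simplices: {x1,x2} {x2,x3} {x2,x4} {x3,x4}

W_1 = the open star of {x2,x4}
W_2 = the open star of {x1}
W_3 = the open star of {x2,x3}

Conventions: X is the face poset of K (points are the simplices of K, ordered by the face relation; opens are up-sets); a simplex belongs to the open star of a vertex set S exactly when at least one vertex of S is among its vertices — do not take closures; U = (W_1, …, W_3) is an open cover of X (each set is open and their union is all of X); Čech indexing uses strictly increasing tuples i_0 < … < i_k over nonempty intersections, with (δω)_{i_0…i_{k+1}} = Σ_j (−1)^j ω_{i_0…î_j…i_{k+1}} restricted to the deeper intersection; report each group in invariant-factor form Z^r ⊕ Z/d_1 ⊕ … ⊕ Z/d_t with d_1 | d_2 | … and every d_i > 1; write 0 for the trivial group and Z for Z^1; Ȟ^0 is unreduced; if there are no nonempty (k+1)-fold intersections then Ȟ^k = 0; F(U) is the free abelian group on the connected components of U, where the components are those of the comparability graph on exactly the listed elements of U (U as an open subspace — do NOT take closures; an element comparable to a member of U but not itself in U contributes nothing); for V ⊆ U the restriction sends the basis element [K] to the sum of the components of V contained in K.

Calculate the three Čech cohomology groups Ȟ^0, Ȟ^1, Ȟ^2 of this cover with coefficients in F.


Ȟ^0 ≅ Z; Ȟ^1 ≅ Z; Ȟ^2 ≅ 0

nonempty intersections:
  W1={{x2},{x4},{x1,x2},{x2,x3},{x2,x4},{x3,x4}} W2={{x1},{x1,x2}} W3={{x2},{x3},{x1,x2},{x2,x3},{x2,x4},{x3,x4}}
  W12={{x1,x2}} W13={{x2},{x1,x2},{x2,x3},{x2,x4},{x3,x4}} W23={{x1,x2}}
  W123={{x1,x2}}
components per intersection:
  W1: {{x2},{x4},{x1,x2},{x2,x3},{x2,x4},{x3,x4}}
  W2: {{x1},{x1,x2}}
  W3: {{x2},{x3},{x1,x2},{x2,x3},{x2,x4},{x3,x4}}
  W12: {{x1,x2}}
  W13: {{x2},{x1,x2},{x2,x3},{x2,x4}} {{x3,x4}}
  W23: {{x1,x2}}
  W123: {{x1,x2}}
C dims 3,4,1; δ0: rk 2, SNF 1^2; δ1: rk 1, SNF 1^1
Ȟ^0: (3−2)−0=1 ⇒ Z
Ȟ^1: (4−1)−2=1 ⇒ Z
Ȟ^2: (1−0)−1=0 ⇒ 0


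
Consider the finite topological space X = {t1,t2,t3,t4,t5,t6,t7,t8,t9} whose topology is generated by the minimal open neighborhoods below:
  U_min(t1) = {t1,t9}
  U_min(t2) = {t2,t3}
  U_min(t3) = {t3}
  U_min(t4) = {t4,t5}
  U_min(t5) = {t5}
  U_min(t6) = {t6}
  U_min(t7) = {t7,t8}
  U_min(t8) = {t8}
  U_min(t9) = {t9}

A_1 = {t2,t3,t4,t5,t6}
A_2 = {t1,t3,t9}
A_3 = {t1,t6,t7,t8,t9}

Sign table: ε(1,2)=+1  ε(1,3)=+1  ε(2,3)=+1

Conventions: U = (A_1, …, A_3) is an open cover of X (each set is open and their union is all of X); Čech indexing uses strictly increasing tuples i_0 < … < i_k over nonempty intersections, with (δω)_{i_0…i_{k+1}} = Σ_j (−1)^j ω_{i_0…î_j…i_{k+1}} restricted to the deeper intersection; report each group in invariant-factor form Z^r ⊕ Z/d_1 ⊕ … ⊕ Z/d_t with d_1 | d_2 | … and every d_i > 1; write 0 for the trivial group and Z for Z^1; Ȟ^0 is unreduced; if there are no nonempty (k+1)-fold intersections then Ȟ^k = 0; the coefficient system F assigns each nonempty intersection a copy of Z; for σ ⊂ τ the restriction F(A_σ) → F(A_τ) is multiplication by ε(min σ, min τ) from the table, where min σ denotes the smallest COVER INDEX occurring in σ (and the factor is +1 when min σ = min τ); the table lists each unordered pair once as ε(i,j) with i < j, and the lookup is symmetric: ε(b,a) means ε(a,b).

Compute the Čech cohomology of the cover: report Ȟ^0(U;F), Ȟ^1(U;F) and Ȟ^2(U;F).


nonempty intersections:
  A12={t3} A13={t6} A23={t1,t9}
C dims 3,3; δ0: rk 2, SNF 1^2
Ȟ^0: (3−2)−0=1 ⇒ Z
Ȟ^1: (3−0)−2=1 ⇒ Z
Ȟ^2: (0−0)−0=0 ⇒ 0

Ȟ^0 ≅ Z, Ȟ^1 ≅ Z, Ȟ^2 ≅ 0


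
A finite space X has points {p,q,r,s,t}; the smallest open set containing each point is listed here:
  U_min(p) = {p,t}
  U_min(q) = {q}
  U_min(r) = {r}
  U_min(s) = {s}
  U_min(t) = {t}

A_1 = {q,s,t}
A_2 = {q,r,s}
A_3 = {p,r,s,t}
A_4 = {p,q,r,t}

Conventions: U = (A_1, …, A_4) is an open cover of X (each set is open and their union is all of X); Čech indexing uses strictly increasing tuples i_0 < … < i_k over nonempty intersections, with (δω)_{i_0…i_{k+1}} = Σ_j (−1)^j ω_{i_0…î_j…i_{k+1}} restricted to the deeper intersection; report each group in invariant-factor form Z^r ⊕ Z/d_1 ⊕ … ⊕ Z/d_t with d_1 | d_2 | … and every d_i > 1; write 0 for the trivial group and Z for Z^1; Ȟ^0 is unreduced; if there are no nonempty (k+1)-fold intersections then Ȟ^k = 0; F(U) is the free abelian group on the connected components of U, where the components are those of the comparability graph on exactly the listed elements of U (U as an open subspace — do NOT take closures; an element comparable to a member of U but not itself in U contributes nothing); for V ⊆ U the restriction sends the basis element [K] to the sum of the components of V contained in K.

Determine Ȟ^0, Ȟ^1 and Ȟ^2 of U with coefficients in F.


cover nerve:
  A12={q,s} A13={s,t} A14={q,t} A23={r,s} A24={q,r} A34={p,r,t}
  A123={s} A124={q} A134={t} A234={r}
components per intersection:
  A1: {q} {s} {t}
  A2: {q} {r} {s}
  A3: {p,t} {r} {s}
  A4: {p,t} {q} {r}
  A12: {q} {s}
  A13: {s} {t}
  A14: {q} {t}
  A23: {r} {s}
  A24: {q} {r}
  A34: {p,t} {r}
  A123: {s}
  A124: {q}
  A134: {t}
  A234: {r}
C dims 12,12,4; δ0: rk 8, SNF 1^8; δ1: rk 4, SNF 1^4
Ȟ^0: (12−8)−0=4 ⇒ Z^4
Ȟ^1: (12−4)−8=0 ⇒ 0
Ȟ^2: (4−0)−4=0 ⇒ 0

Ȟ^0(U;F) ≅ Z^4; Ȟ^1(U;F) ≅ 0; Ȟ^2(U;F) ≅ 0


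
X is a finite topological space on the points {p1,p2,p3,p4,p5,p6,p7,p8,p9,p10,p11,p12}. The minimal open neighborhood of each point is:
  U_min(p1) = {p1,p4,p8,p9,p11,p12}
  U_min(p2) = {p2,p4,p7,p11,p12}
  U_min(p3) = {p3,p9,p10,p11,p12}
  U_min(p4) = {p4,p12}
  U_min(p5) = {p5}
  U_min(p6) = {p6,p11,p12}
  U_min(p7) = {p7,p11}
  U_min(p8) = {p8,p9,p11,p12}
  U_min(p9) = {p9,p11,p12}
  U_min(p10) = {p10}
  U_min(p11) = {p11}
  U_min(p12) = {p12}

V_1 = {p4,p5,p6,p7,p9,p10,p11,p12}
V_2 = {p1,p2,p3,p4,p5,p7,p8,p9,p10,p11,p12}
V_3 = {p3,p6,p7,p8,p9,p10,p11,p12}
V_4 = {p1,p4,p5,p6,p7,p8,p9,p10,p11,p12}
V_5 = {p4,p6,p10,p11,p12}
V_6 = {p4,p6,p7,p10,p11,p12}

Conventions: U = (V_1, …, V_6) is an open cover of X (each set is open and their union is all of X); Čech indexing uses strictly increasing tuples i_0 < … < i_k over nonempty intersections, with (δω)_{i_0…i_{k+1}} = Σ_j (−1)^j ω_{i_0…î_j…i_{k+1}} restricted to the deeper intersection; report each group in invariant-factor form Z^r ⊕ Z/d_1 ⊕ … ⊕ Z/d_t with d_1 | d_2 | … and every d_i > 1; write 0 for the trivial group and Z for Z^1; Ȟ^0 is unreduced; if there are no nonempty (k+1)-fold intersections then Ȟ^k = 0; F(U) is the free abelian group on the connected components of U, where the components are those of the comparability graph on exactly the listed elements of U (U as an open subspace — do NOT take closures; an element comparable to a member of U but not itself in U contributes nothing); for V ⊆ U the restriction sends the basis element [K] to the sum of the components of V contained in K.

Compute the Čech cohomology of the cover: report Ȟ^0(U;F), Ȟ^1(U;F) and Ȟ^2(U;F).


Ȟ^0(U;F) ≅ Z^2, Ȟ^1(U;F) ≅ 0, Ȟ^2(U;F) ≅ 0

nerve of the cover:
  V12={p4,p5,p7,p9,p10,p11,p12} V13={p6,p7,p9,p10,p11,p12} V14={p4,p5,p6,p7,p9,p10,p11,p12} V15={p4,p6,p10,p11,p12} V16={p4,p6,p7,p10,p11,p12} V23={p3,p7,p8,p9,p10,p11,p12} V24={p1,p4,p5,p7,p8,p9,p10,p11,p12} V25={p4,p10,p11,p12} V26={p4,p7,p10,p11,p12} V34={p6,p7,p8,p9,p10,p11,p12} V35={p6,p10,p11,p12} V36={p6,p7,p10,p11,p12} V45={p4,p6,p10,p11,p12} V46={p4,p6,p7,p10,p11,p12} V56={p4,p6,p10,p11,p12}
  V123={p7,p9,p10,p11,p12} V124={p4,p5,p7,p9,p10,p11,p12} V125={p4,p10,p11,p12} V126={p4,p7,p10,p11,p12} V134={p6,p7,p9,p10,p11,p12} V135={p6,p10,p11,p12} V136={p6,p7,p10,p11,p12} V145={p4,p6,p10,p11,p12} V146={p4,p6,p7,p10,p11,p12} V156={p4,p6,p10,p11,p12} V234={p7,p8,p9,p10,p11,p12} V235={p10,p11,p12} V236={p7,p10,p11,p12} V245={p4,p10,p11,p12} V246={p4,p7,p10,p11,p12} V256={p4,p10,p11,p12} V345={p6,p10,p11,p12} V346={p6,p7,p10,p11,p12} V356={p6,p10,p11,p12} V456={p4,p6,p10,p11,p12}
  V1234={p7,p9,p10,p11,p12} V1235={p10,p11,p12} V1236={p7,p10,p11,p12} V1245={p4,p10,p11,p12} V1246={p4,p7,p10,p11,p12} V1256={p4,p10,p11,p12} V1345={p6,p10,p11,p12} V1346={p6,p7,p10,p11,p12} V1356={p6,p10,p11,p12} V1456={p4,p6,p10,p11,p12} V2345={p10,p11,p12} V2346={p7,p10,p11,p12} V2356={p10,p11,p12} V2456={p4,p10,p11,p12} V3456={p6,p10,p11,p12}
  V12345={p10,p11,p12} V12346={p7,p10,p11,p12} V12356={p10,p11,p12} V12456={p4,p10,p11,p12} V13456={p6,p10,p11,p12} V23456={p10,p11,p12}
  V123456={p10,p11,p12}
components per intersection:
  V1: {p4,p6,p7,p9,p11,p12} {p5} {p10}
  V2: {p1,p2,p3,p4,p7,p8,p9,p10,p11,p12} {p5}
  V3: {p3,p6,p7,p8,p9,p10,p11,p12}
  V4: {p1,p4,p6,p7,p8,p9,p11,p12} {p5} {p10}
  V5: {p4,p6,p11,p12} {p10}
  V6: {p4,p6,p7,p11,p12} {p10}
  V12: {p4,p7,p9,p11,p12} {p5} {p10}
  V13: {p6,p7,p9,p11,p12} {p10}
  V14: {p4,p6,p7,p9,p11,p12} {p5} {p10}
  V15: {p4,p6,p11,p12} {p10}
  V16: {p4,p6,p7,p11,p12} {p10}
  V23: {p3,p7,p8,p9,p10,p11,p12}
  V24: {p1,p4,p7,p8,p9,p11,p12} {p5} {p10}
  V25: {p4,p12} {p10} {p11}
  V26: {p4,p12} {p7,p11} {p10}
  V34: {p6,p7,p8,p9,p11,p12} {p10}
  V35: {p6,p11,p12} {p10}
  V36: {p6,p7,p11,p12} {p10}
  V45: {p4,p6,p11,p12} {p10}
  V46: {p4,p6,p7,p11,p12} {p10}
  V56: {p4,p6,p11,p12} {p10}
  V123: {p7,p9,p11,p12} {p10}
  V124: {p4,p7,p9,p11,p12} {p5} {p10}
  V125: {p4,p12} {p10} {p11}
  V126: {p4,p12} {p7,p11} {p10}
  V134: {p6,p7,p9,p11,p12} {p10}
  V135: {p6,p11,p12} {p10}
  V136: {p6,p7,p11,p12} {p10}
  V145: {p4,p6,p11,p12} {p10}
  V146: {p4,p6,p7,p11,p12} {p10}
  V156: {p4,p6,p11,p12} {p10}
  V234: {p7,p8,p9,p11,p12} {p10}
  V235: {p10} {p11} {p12}
  V236: {p7,p11} {p10} {p12}
  V245: {p4,p12} {p10} {p11}
  V246: {p4,p12} {p7,p11} {p10}
  V256: {p4,p12} {p10} {p11}
  V345: {p6,p11,p12} {p10}
  V346: {p6,p7,p11,p12} {p10}
  V356: {p6,p11,p12} {p10}
  V456: {p4,p6,p11,p12} {p10}
  V1234: {p7,p9,p11,p12} {p10}
  V1235: {p10} {p11} {p12}
  V1236: {p7,p11} {p10} {p12}
  V1245: {p4,p12} {p10} {p11}
  V1246: {p4,p12} {p7,p11} {p10}
  V1256: {p4,p12} {p10} {p11}
  V1345: {p6,p11,p12} {p10}
  V1346: {p6,p7,p11,p12} {p10}
  V1356: {p6,p11,p12} {p10}
  V1456: {p4,p6,p11,p12} {p10}
  V2345: {p10} {p11} {p12}
  V2346: {p7,p11} {p10} {p12}
  V2356: {p10} {p11} {p12}
  V2456: {p4,p12} {p10} {p11}
  V3456: {p6,p11,p12} {p10}
  V12345: {p10} {p11} {p12}
  V12346: {p7,p11} {p10} {p12}
  V12356: {p10} {p11} {p12}
  V12456: {p4,p12} {p10} {p11}
  V13456: {p6,p11,p12} {p10}
  V23456: {p10} {p11} {p12}
  V123456: {p10} {p11} {p12}
C dims 13,34,48,39; δ0: rk 11, SNF 1^11; δ1: rk 23, SNF 1^23; δ2: rk 25, SNF 1^25
Ȟ^0 = (13 − 11) − 0 = 2, so Ȟ^0 ≅ Z^2
Ȟ^1 = (34 − 23) − 11 = 0, so Ȟ^1 ≅ 0
Ȟ^2 = (48 − 25) − 23 = 0, so Ȟ^2 ≅ 0


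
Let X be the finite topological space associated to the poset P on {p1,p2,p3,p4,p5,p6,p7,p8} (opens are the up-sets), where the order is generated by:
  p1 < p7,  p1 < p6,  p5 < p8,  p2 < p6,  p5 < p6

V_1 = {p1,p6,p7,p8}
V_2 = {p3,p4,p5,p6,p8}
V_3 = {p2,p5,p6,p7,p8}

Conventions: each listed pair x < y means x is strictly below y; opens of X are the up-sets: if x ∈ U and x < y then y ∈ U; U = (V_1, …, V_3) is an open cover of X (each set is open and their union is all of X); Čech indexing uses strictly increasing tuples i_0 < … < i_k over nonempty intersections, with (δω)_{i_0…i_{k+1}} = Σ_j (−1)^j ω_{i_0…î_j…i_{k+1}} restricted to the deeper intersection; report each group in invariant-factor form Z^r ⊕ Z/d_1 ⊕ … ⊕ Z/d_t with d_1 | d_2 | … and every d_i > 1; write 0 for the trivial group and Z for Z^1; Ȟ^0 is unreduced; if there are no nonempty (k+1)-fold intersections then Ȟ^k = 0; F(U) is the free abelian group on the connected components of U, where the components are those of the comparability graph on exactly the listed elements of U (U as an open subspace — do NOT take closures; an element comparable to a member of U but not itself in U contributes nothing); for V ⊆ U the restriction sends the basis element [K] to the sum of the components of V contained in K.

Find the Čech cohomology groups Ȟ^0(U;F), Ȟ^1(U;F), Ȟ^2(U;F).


Ȟ^0 = Z^3; Ȟ^1 = 0; Ȟ^2 = 0

nonempty intersections:
  V12={p6,p8} V13={p6,p7,p8} V23={p5,p6,p8}
  V123={p6,p8}
components per intersection:
  V1: {p1,p6,p7} {p8}
  V2: {p3} {p4} {p5,p6,p8}
  V3: {p2,p5,p6,p8} {p7}
  V12: {p6} {p8}
  V13: {p6} {p7} {p8}
  V23: {p5,p6,p8}
  V123: {p6} {p8}
C dims 7,6,2; δ0: rk 4, SNF 1^4; δ1: rk 2, SNF 1^2
Ȟ^0: (7−4)−0=3 ⇒ Z^3
Ȟ^1: (6−2)−4=0 ⇒ 0
Ȟ^2: (2−0)−2=0 ⇒ 0


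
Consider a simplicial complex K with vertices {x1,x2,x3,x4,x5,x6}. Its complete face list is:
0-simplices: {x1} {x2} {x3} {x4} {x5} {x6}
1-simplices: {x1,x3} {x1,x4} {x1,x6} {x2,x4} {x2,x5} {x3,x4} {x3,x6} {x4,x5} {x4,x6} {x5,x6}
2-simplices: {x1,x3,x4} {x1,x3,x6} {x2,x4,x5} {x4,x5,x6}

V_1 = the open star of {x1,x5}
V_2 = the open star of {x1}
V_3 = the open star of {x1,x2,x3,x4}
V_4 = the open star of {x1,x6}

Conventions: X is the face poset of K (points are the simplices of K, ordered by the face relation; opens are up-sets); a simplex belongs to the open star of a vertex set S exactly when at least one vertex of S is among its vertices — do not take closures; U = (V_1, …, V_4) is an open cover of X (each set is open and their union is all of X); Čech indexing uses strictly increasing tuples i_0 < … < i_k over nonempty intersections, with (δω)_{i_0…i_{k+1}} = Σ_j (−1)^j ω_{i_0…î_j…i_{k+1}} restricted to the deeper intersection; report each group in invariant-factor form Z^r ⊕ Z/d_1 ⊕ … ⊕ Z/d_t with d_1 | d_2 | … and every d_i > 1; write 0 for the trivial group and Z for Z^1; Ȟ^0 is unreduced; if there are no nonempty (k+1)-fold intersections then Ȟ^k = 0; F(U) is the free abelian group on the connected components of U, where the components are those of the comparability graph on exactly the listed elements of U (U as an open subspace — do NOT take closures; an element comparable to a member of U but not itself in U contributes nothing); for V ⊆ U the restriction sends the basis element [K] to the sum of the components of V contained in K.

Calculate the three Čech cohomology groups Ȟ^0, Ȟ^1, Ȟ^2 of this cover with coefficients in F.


nonempty intersections:
  V1={{x1},{x5},{x1,x3},{x1,x4},{x1,x6},{x2,x5},{x4,x5},{x5,x6},{x1,x3,x4},{x1,x3,x6},{x2,x4,x5},{x4,x5,x6}} V2={{x1},{x1,x3},{x1,x4},{x1,x6},{x1,x3,x4},{x1,x3,x6}} V3={{x1},{x2},{x3},{x4},{x1,x3},{x1,x4},{x1,x6},{x2,x4},{x2,x5},{x3,x4},{x3,x6},{x4,x5},{x4,x6},{x1,x3,x4},{x1,x3,x6},{x2,x4,x5},{x4,x5,x6}} V4={{x1},{x6},{x1,x3},{x1,x4},{x1,x6},{x3,x6},{x4,x6},{x5,x6},{x1,x3,x4},{x1,x3,x6},{x4,x5,x6}}
  V12={{x1},{x1,x3},{x1,x4},{x1,x6},{x1,x3,x4},{x1,x3,x6}} V13={{x1},{x1,x3},{x1,x4},{x1,x6},{x2,x5},{x4,x5},{x1,x3,x4},{x1,x3,x6},{x2,x4,x5},{x4,x5,x6}} V14={{x1},{x1,x3},{x1,x4},{x1,x6},{x5,x6},{x1,x3,x4},{x1,x3,x6},{x4,x5,x6}} V23={{x1},{x1,x3},{x1,x4},{x1,x6},{x1,x3,x4},{x1,x3,x6}} V24={{x1},{x1,x3},{x1,x4},{x1,x6},{x1,x3,x4},{x1,x3,x6}} V34={{x1},{x1,x3},{x1,x4},{x1,x6},{x3,x6},{x4,x6},{x1,x3,x4},{x1,x3,x6},{x4,x5,x6}}
  V123={{x1},{x1,x3},{x1,x4},{x1,x6},{x1,x3,x4},{x1,x3,x6}} V124={{x1},{x1,x3},{x1,x4},{x1,x6},{x1,x3,x4},{x1,x3,x6}} V134={{x1},{x1,x3},{x1,x4},{x1,x6},{x1,x3,x4},{x1,x3,x6},{x4,x5,x6}} V234={{x1},{x1,x3},{x1,x4},{x1,x6},{x1,x3,x4},{x1,x3,x6}}
  V1234={{x1},{x1,x3},{x1,x4},{x1,x6},{x1,x3,x4},{x1,x3,x6}}
components per intersection:
  V1: {{x1},{x1,x3},{x1,x4},{x1,x6},{x1,x3,x4},{x1,x3,x6}} {{x5},{x2,x5},{x4,x5},{x5,x6},{x2,x4,x5},{x4,x5,x6}}
  V2: {{x1},{x1,x3},{x1,x4},{x1,x6},{x1,x3,x4},{x1,x3,x6}}
  V3: {{x1},{x2},{x3},{x4},{x1,x3},{x1,x4},{x1,x6},{x2,x4},{x2,x5},{x3,x4},{x3,x6},{x4,x5},{x4,x6},{x1,x3,x4},{x1,x3,x6},{x2,x4,x5},{x4,x5,x6}}
  V4: {{x1},{x6},{x1,x3},{x1,x4},{x1,x6},{x3,x6},{x4,x6},{x5,x6},{x1,x3,x4},{x1,x3,x6},{x4,x5,x6}}
  V12: {{x1},{x1,x3},{x1,x4},{x1,x6},{x1,x3,x4},{x1,x3,x6}}
  V13: {{x1},{x1,x3},{x1,x4},{x1,x6},{x1,x3,x4},{x1,x3,x6}} {{x2,x5},{x4,x5},{x2,x4,x5},{x4,x5,x6}}
  V14: {{x1},{x1,x3},{x1,x4},{x1,x6},{x1,x3,x4},{x1,x3,x6}} {{x5,x6},{x4,x5,x6}}
  V23: {{x1},{x1,x3},{x1,x4},{x1,x6},{x1,x3,x4},{x1,x3,x6}}
  V24: {{x1},{x1,x3},{x1,x4},{x1,x6},{x1,x3,x4},{x1,x3,x6}}
  V34: {{x1},{x1,x3},{x1,x4},{x1,x6},{x3,x6},{x1,x3,x4},{x1,x3,x6}} {{x4,x6},{x4,x5,x6}}
  V123: {{x1},{x1,x3},{x1,x4},{x1,x6},{x1,x3,x4},{x1,x3,x6}}
  V124: {{x1},{x1,x3},{x1,x4},{x1,x6},{x1,x3,x4},{x1,x3,x6}}
  V134: {{x1},{x1,x3},{x1,x4},{x1,x6},{x1,x3,x4},{x1,x3,x6}} {{x4,x5,x6}}
  V234: {{x1},{x1,x3},{x1,x4},{x1,x6},{x1,x3,x4},{x1,x3,x6}}
  V1234: {{x1},{x1,x3},{x1,x4},{x1,x6},{x1,x3,x4},{x1,x3,x6}}
C dims 5,9,5,1; δ0: rk 4, SNF 1^4; δ1: rk 4, SNF 1^4; δ2: rk 1, SNF 1^1
Ȟ^0: (5−4)−0=1 ⇒ Z
Ȟ^1: (9−4)−4=1 ⇒ Z
Ȟ^2: (5−1)−4=0 ⇒ 0

Ȟ^0 ≅ Z, Ȟ^1 ≅ Z and Ȟ^2 ≅ 0
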